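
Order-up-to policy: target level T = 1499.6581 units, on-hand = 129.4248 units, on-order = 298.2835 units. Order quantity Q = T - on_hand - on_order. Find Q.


Inventory position = OH + OO = 129.4248 + 298.2835 = 427.7083
Q = 1499.6581 - 427.7083 = 1071.9498

1071.9498 units


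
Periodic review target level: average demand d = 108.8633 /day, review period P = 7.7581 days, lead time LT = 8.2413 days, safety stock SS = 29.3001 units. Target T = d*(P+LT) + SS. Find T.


P + LT = 15.9994
d*(P+LT) = 108.8633 * 15.9994 = 1741.7475
T = 1741.7475 + 29.3001 = 1771.0476

1771.0476 units


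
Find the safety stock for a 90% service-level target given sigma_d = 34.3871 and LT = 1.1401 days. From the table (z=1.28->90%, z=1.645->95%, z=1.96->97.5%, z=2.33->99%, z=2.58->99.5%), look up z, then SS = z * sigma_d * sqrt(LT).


From the table, SL = 90% corresponds to z = 1.28
sqrt(LT) = sqrt(1.1401) = 1.0678
SS = 1.28 * 34.3871 * 1.0678 = 46.9977

46.9977 units


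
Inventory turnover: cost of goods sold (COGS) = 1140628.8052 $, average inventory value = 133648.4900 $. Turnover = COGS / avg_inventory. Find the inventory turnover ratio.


Turnover = 1140628.8052 / 133648.4900 = 8.5345

8.5345


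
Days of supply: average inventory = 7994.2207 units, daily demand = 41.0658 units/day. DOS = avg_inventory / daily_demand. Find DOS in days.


DOS = 7994.2207 / 41.0658 = 194.6686

194.6686 days


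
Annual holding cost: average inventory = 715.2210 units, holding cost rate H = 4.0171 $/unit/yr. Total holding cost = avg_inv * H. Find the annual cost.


Cost = 715.2210 * 4.0171 = 2873.1143

2873.1143 $/yr


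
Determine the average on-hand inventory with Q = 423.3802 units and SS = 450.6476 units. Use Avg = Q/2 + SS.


Q/2 = 211.6901
Avg = 211.6901 + 450.6476 = 662.3377

662.3377 units


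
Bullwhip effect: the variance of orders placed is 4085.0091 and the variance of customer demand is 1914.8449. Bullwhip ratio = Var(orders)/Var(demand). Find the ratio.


BW = 4085.0091 / 1914.8449 = 2.1333

2.1333


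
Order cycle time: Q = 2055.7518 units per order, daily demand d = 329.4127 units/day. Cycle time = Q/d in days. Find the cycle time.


Cycle = 2055.7518 / 329.4127 = 6.2407

6.2407 days


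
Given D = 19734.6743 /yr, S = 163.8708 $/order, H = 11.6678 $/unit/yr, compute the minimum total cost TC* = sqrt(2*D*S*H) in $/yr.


2*D*S*H = 75465857.1134
TC* = sqrt(75465857.1134) = 8687.1087

8687.1087 $/yr


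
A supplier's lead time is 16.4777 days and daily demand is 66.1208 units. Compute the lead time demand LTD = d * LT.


LTD = 66.1208 * 16.4777 = 1089.5187

1089.5187 units


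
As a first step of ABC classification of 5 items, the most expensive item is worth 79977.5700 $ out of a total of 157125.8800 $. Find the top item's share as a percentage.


Top item = 79977.5700
Total = 157125.8800
Percentage = 79977.5700 / 157125.8800 * 100 = 50.9003

50.9003%


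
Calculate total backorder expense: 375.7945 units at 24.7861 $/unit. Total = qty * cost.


Total = 375.7945 * 24.7861 = 9314.4801

9314.4801 $


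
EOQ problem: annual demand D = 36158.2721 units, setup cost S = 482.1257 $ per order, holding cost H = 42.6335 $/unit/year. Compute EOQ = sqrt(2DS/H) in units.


2*D*S = 2 * 36158.2721 * 482.1257 = 34865664.4940
2*D*S/H = 817799.7231
EOQ = sqrt(817799.7231) = 904.3228

904.3228 units


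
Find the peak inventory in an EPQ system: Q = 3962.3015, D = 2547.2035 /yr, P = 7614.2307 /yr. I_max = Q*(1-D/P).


D/P = 0.3345
1 - D/P = 0.6655
I_max = 3962.3015 * 0.6655 = 2636.7850

2636.7850 units


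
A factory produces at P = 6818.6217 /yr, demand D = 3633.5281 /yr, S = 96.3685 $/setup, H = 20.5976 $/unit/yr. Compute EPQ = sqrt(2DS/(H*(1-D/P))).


1 - D/P = 1 - 0.5329 = 0.4671
H*(1-D/P) = 9.6215
2DS = 700315.3054
EPQ = sqrt(72786.5936) = 269.7899

269.7899 units


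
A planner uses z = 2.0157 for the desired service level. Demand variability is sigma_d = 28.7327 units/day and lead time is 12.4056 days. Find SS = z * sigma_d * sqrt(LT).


sqrt(LT) = sqrt(12.4056) = 3.5222
SS = 2.0157 * 28.7327 * 3.5222 = 203.9911

203.9911 units


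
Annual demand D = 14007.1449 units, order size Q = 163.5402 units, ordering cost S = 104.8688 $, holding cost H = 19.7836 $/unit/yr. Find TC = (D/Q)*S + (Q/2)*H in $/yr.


Ordering cost = D*S/Q = 8981.9658
Holding cost = Q*H/2 = 1617.7070
TC = 8981.9658 + 1617.7070 = 10599.6727

10599.6727 $/yr


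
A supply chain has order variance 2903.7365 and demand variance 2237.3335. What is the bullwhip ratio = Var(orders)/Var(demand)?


BW = 2903.7365 / 2237.3335 = 1.2979

1.2979


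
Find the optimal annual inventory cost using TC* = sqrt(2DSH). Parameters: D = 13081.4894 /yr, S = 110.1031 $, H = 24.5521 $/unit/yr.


2*D*S*H = 70725394.8085
TC* = sqrt(70725394.8085) = 8409.8392

8409.8392 $/yr


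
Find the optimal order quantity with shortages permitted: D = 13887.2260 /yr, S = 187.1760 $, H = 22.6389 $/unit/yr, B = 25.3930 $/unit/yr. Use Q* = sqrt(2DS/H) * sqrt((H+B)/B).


sqrt(2DS/H) = 479.2037
sqrt((H+B)/B) = 1.3753
Q* = 479.2037 * 1.3753 = 659.0647

659.0647 units


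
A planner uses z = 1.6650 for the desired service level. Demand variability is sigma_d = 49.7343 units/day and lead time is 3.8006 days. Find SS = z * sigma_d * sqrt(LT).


sqrt(LT) = sqrt(3.8006) = 1.9495
SS = 1.6650 * 49.7343 * 1.9495 = 161.4345

161.4345 units


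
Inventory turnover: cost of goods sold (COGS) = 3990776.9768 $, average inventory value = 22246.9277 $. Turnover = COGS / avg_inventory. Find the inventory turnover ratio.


Turnover = 3990776.9768 / 22246.9277 = 179.3855

179.3855


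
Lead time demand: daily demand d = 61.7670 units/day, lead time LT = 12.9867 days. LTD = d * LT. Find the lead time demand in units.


LTD = 61.7670 * 12.9867 = 802.1495

802.1495 units


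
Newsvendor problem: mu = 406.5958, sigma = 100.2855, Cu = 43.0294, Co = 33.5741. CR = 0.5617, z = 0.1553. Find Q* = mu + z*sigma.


CR = Cu/(Cu+Co) = 43.0294/(43.0294+33.5741) = 0.5617
z = 0.1553
Q* = 406.5958 + 0.1553 * 100.2855 = 422.1701

422.1701 units


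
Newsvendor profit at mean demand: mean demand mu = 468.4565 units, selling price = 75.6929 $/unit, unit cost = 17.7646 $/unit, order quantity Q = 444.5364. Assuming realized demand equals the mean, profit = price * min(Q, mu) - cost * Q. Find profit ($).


Sales at mu = min(444.5364, 468.4565) = 444.5364
Revenue = 75.6929 * 444.5364 = 33648.2493
Total cost = 17.7646 * 444.5364 = 7897.0113
Profit = 33648.2493 - 7897.0113 = 25751.2379

25751.2379 $


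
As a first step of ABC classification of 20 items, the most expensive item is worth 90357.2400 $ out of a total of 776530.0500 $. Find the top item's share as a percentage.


Top item = 90357.2400
Total = 776530.0500
Percentage = 90357.2400 / 776530.0500 * 100 = 11.6360

11.6360%


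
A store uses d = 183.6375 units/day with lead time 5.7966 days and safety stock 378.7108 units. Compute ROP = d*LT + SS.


d*LT = 183.6375 * 5.7966 = 1064.4731
ROP = 1064.4731 + 378.7108 = 1443.1839

1443.1839 units


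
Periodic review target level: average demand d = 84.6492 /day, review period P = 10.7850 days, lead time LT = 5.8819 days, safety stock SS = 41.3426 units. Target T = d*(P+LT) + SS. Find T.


P + LT = 16.6669
d*(P+LT) = 84.6492 * 16.6669 = 1410.8398
T = 1410.8398 + 41.3426 = 1452.1824

1452.1824 units


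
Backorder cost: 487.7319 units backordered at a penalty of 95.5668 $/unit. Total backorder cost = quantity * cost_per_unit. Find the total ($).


Total = 487.7319 * 95.5668 = 46610.9769

46610.9769 $


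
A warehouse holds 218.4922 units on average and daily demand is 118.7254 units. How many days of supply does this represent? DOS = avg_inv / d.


DOS = 218.4922 / 118.7254 = 1.8403

1.8403 days


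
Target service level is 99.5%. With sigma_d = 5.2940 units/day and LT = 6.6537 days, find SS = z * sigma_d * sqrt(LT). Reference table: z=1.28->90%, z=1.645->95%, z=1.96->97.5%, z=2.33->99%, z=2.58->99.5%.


From the table, SL = 99.5% corresponds to z = 2.58
sqrt(LT) = sqrt(6.6537) = 2.5795
SS = 2.58 * 5.2940 * 2.5795 = 35.2318

35.2318 units


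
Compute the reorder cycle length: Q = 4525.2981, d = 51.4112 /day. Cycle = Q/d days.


Cycle = 4525.2981 / 51.4112 = 88.0216

88.0216 days


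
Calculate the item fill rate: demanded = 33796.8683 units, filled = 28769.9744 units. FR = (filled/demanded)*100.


FR = 28769.9744 / 33796.8683 * 100 = 85.1262

85.1262%


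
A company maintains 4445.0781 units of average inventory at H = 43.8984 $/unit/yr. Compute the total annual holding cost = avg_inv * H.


Cost = 4445.0781 * 43.8984 = 195131.8165

195131.8165 $/yr


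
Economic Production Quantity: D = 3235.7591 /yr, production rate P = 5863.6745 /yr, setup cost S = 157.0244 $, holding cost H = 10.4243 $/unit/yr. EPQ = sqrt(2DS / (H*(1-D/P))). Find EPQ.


1 - D/P = 1 - 0.5518 = 0.4482
H*(1-D/P) = 4.6718
2DS = 1016186.2624
EPQ = sqrt(217512.8367) = 466.3827

466.3827 units


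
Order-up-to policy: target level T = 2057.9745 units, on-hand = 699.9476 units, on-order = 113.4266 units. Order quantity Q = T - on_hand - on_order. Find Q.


Inventory position = OH + OO = 699.9476 + 113.4266 = 813.3742
Q = 2057.9745 - 813.3742 = 1244.6003

1244.6003 units


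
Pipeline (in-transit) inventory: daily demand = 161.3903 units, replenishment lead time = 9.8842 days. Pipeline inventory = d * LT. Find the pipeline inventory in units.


Pipeline = 161.3903 * 9.8842 = 1595.2140

1595.2140 units


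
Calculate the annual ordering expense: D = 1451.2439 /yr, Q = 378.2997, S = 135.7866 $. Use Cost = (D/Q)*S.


Number of orders = D/Q = 3.8362
Cost = 3.8362 * 135.7866 = 520.9084

520.9084 $/yr


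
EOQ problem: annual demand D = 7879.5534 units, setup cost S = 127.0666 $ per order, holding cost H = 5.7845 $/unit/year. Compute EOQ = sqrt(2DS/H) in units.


2*D*S = 2 * 7879.5534 * 127.0666 = 2002456.1201
2*D*S/H = 346176.1812
EOQ = sqrt(346176.1812) = 588.3674

588.3674 units


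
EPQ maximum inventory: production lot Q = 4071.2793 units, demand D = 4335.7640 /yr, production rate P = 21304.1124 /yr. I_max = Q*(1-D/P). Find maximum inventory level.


D/P = 0.2035
1 - D/P = 0.7965
I_max = 4071.2793 * 0.7965 = 3242.7019

3242.7019 units


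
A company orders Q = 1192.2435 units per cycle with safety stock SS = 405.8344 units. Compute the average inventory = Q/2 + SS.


Q/2 = 596.1218
Avg = 596.1218 + 405.8344 = 1001.9561

1001.9561 units


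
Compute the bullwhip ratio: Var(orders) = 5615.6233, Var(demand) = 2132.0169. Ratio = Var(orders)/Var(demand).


BW = 5615.6233 / 2132.0169 = 2.6339

2.6339


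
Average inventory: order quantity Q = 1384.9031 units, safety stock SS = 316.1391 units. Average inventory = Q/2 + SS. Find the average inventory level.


Q/2 = 692.4515
Avg = 692.4515 + 316.1391 = 1008.5906

1008.5906 units


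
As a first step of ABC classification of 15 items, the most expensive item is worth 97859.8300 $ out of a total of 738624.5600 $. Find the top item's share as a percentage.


Top item = 97859.8300
Total = 738624.5600
Percentage = 97859.8300 / 738624.5600 * 100 = 13.2489

13.2489%


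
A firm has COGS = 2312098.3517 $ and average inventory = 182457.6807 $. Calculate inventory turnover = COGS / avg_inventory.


Turnover = 2312098.3517 / 182457.6807 = 12.6720

12.6720


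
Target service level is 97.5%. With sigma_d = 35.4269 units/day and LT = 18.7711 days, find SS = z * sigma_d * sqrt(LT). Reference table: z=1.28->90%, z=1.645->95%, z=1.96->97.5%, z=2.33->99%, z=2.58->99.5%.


From the table, SL = 97.5% corresponds to z = 1.96
sqrt(LT) = sqrt(18.7711) = 4.3326
SS = 1.96 * 35.4269 * 4.3326 = 300.8390

300.8390 units


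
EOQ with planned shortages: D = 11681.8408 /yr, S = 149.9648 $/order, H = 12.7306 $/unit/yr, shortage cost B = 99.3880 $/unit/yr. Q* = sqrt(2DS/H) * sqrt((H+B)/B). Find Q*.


sqrt(2DS/H) = 524.6152
sqrt((H+B)/B) = 1.0621
Q* = 524.6152 * 1.0621 = 557.2021

557.2021 units


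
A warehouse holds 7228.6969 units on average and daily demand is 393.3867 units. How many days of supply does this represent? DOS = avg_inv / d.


DOS = 7228.6969 / 393.3867 = 18.3755

18.3755 days


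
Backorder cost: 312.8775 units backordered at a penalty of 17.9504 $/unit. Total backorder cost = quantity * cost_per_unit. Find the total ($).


Total = 312.8775 * 17.9504 = 5616.2763

5616.2763 $


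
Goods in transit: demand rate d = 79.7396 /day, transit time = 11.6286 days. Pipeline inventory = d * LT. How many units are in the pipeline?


Pipeline = 79.7396 * 11.6286 = 927.2599

927.2599 units


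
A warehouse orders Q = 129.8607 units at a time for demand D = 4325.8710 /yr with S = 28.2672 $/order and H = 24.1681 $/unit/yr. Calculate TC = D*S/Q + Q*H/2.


Ordering cost = D*S/Q = 941.6264
Holding cost = Q*H/2 = 1569.2432
TC = 941.6264 + 1569.2432 = 2510.8696

2510.8696 $/yr


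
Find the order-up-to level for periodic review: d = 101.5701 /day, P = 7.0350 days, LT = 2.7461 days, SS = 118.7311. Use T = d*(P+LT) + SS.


P + LT = 9.7811
d*(P+LT) = 101.5701 * 9.7811 = 993.4673
T = 993.4673 + 118.7311 = 1112.1984

1112.1984 units


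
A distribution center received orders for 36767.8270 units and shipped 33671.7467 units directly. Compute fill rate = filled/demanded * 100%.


FR = 33671.7467 / 36767.8270 * 100 = 91.5794

91.5794%


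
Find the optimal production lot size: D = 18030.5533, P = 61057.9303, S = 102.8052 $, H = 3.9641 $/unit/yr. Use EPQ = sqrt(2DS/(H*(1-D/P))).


1 - D/P = 1 - 0.2953 = 0.7047
H*(1-D/P) = 2.7935
2DS = 3707269.2762
EPQ = sqrt(1327109.4368) = 1152.0024

1152.0024 units


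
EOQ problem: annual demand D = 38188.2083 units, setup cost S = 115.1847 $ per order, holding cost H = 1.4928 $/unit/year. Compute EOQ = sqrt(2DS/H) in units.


2*D*S = 2 * 38188.2083 * 115.1847 = 8797394.6331
2*D*S/H = 5893217.1980
EOQ = sqrt(5893217.1980) = 2427.5949

2427.5949 units


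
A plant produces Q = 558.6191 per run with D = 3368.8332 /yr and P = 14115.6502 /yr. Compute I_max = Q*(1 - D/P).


D/P = 0.2387
1 - D/P = 0.7613
I_max = 558.6191 * 0.7613 = 425.2994

425.2994 units


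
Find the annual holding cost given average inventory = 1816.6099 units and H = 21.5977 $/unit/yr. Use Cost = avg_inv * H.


Cost = 1816.6099 * 21.5977 = 39234.5956

39234.5956 $/yr


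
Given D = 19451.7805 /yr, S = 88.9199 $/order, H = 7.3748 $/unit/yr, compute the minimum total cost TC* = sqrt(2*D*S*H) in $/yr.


2*D*S*H = 25511651.1989
TC* = sqrt(25511651.1989) = 5050.9060

5050.9060 $/yr


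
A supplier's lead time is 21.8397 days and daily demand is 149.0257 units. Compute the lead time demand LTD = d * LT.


LTD = 149.0257 * 21.8397 = 3254.6766

3254.6766 units


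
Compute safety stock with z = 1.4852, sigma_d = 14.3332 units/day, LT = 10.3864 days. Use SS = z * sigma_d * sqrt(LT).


sqrt(LT) = sqrt(10.3864) = 3.2228
SS = 1.4852 * 14.3332 * 3.2228 = 68.6058

68.6058 units


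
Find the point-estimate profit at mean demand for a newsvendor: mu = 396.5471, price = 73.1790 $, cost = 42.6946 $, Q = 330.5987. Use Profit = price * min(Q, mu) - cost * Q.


Sales at mu = min(330.5987, 396.5471) = 330.5987
Revenue = 73.1790 * 330.5987 = 24192.8823
Total cost = 42.6946 * 330.5987 = 14114.7793
Profit = 24192.8823 - 14114.7793 = 10078.1030

10078.1030 $


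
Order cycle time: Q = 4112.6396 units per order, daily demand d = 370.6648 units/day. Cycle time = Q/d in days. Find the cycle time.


Cycle = 4112.6396 / 370.6648 = 11.0953

11.0953 days


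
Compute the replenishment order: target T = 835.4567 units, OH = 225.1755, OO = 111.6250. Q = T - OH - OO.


Inventory position = OH + OO = 225.1755 + 111.6250 = 336.8005
Q = 835.4567 - 336.8005 = 498.6562

498.6562 units


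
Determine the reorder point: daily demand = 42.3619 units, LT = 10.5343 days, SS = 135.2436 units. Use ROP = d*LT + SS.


d*LT = 42.3619 * 10.5343 = 446.2530
ROP = 446.2530 + 135.2436 = 581.4966

581.4966 units


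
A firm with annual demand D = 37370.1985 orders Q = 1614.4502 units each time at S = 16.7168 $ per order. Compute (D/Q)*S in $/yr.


Number of orders = D/Q = 23.1473
Cost = 23.1473 * 16.7168 = 386.9492

386.9492 $/yr


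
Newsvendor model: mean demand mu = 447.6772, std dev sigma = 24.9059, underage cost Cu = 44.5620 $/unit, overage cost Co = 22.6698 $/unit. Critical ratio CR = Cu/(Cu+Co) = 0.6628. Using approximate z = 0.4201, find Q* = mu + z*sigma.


CR = Cu/(Cu+Co) = 44.5620/(44.5620+22.6698) = 0.6628
z = 0.4201
Q* = 447.6772 + 0.4201 * 24.9059 = 458.1402

458.1402 units


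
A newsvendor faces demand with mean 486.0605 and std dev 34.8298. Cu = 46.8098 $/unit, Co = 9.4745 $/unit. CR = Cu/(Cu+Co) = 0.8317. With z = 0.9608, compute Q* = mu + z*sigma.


CR = Cu/(Cu+Co) = 46.8098/(46.8098+9.4745) = 0.8317
z = 0.9608
Q* = 486.0605 + 0.9608 * 34.8298 = 519.5250

519.5250 units


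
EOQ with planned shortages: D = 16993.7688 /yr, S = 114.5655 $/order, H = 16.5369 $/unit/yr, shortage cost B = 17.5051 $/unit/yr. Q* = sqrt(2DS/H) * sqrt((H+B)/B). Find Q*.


sqrt(2DS/H) = 485.2435
sqrt((H+B)/B) = 1.3945
Q* = 485.2435 * 1.3945 = 676.6825

676.6825 units


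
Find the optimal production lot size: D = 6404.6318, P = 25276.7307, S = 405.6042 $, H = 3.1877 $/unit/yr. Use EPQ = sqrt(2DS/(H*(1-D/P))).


1 - D/P = 1 - 0.2534 = 0.7466
H*(1-D/P) = 2.3800
2DS = 5195491.1151
EPQ = sqrt(2182980.5270) = 1477.4913

1477.4913 units


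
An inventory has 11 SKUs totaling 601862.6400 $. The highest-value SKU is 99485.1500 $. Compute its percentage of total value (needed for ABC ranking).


Top item = 99485.1500
Total = 601862.6400
Percentage = 99485.1500 / 601862.6400 * 100 = 16.5295

16.5295%


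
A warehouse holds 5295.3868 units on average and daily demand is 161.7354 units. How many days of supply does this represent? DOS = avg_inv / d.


DOS = 5295.3868 / 161.7354 = 32.7410

32.7410 days


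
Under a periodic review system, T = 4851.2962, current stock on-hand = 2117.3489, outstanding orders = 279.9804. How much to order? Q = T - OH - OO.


Inventory position = OH + OO = 2117.3489 + 279.9804 = 2397.3293
Q = 4851.2962 - 2397.3293 = 2453.9669

2453.9669 units


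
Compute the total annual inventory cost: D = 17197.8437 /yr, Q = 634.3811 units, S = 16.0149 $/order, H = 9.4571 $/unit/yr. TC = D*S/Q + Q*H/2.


Ordering cost = D*S/Q = 434.1582
Holding cost = Q*H/2 = 2999.7028
TC = 434.1582 + 2999.7028 = 3433.8609

3433.8609 $/yr


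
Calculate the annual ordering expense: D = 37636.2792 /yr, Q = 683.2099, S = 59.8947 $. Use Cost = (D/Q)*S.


Number of orders = D/Q = 55.0874
Cost = 55.0874 * 59.8947 = 3299.4452

3299.4452 $/yr


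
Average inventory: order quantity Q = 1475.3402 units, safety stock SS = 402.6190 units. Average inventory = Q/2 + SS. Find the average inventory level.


Q/2 = 737.6701
Avg = 737.6701 + 402.6190 = 1140.2891

1140.2891 units


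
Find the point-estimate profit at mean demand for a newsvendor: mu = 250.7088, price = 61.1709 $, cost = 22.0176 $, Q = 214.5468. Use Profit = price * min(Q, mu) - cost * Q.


Sales at mu = min(214.5468, 250.7088) = 214.5468
Revenue = 61.1709 * 214.5468 = 13124.0208
Total cost = 22.0176 * 214.5468 = 4723.8056
Profit = 13124.0208 - 4723.8056 = 8400.2152

8400.2152 $


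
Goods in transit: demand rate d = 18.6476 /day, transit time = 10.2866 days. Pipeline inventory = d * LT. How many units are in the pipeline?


Pipeline = 18.6476 * 10.2866 = 191.8204

191.8204 units


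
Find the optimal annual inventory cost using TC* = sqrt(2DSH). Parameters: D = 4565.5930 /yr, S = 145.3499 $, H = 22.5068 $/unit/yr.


2*D*S*H = 29871406.9450
TC* = sqrt(29871406.9450) = 5465.4741

5465.4741 $/yr


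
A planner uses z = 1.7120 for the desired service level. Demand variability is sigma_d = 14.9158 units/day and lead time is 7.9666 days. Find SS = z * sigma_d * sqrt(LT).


sqrt(LT) = sqrt(7.9666) = 2.8225
SS = 1.7120 * 14.9158 * 2.8225 = 72.0754

72.0754 units


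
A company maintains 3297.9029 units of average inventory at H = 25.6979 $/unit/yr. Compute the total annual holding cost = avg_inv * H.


Cost = 3297.9029 * 25.6979 = 84749.1789

84749.1789 $/yr


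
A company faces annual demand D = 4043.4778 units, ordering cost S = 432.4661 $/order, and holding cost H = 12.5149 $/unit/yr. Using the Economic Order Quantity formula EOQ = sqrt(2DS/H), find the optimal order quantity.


2*D*S = 2 * 4043.4778 * 432.4661 = 3497334.1492
2*D*S/H = 279453.6232
EOQ = sqrt(279453.6232) = 528.6337

528.6337 units


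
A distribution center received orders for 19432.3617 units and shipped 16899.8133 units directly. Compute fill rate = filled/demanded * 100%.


FR = 16899.8133 / 19432.3617 * 100 = 86.9674

86.9674%


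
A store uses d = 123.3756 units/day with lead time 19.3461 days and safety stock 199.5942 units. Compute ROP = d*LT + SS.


d*LT = 123.3756 * 19.3461 = 2386.8367
ROP = 2386.8367 + 199.5942 = 2586.4309

2586.4309 units


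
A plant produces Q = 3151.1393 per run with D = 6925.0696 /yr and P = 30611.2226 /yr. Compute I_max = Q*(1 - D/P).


D/P = 0.2262
1 - D/P = 0.7738
I_max = 3151.1393 * 0.7738 = 2438.2681

2438.2681 units


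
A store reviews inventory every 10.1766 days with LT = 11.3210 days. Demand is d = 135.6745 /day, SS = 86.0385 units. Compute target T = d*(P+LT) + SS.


P + LT = 21.4976
d*(P+LT) = 135.6745 * 21.4976 = 2916.6761
T = 2916.6761 + 86.0385 = 3002.7146

3002.7146 units


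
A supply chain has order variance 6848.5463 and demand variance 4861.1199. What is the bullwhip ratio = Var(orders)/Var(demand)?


BW = 6848.5463 / 4861.1199 = 1.4088

1.4088


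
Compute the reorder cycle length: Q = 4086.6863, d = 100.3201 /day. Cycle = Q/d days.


Cycle = 4086.6863 / 100.3201 = 40.7365

40.7365 days


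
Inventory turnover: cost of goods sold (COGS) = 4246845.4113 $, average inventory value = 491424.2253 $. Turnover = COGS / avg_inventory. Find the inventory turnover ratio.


Turnover = 4246845.4113 / 491424.2253 = 8.6419

8.6419


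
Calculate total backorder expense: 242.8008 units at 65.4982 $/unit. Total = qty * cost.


Total = 242.8008 * 65.4982 = 15903.0154

15903.0154 $


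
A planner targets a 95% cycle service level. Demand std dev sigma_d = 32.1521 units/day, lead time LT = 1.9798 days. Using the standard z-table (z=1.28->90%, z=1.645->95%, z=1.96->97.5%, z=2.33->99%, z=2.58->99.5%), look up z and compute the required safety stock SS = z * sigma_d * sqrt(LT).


From the table, SL = 95% corresponds to z = 1.645
sqrt(LT) = sqrt(1.9798) = 1.4071
SS = 1.645 * 32.1521 * 1.4071 = 74.4194

74.4194 units


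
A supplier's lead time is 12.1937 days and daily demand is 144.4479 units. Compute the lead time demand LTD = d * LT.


LTD = 144.4479 * 12.1937 = 1761.3544

1761.3544 units


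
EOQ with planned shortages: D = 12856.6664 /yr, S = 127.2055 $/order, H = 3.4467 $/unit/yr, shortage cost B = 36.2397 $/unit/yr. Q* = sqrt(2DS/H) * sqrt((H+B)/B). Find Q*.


sqrt(2DS/H) = 974.1602
sqrt((H+B)/B) = 1.0465
Q* = 974.1602 * 1.0465 = 1019.4336

1019.4336 units


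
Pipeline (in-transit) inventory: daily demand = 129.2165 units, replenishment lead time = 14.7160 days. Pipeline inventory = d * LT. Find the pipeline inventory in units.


Pipeline = 129.2165 * 14.7160 = 1901.5500

1901.5500 units


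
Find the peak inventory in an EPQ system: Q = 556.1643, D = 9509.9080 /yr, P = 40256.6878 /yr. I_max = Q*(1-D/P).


D/P = 0.2362
1 - D/P = 0.7638
I_max = 556.1643 * 0.7638 = 424.7806

424.7806 units


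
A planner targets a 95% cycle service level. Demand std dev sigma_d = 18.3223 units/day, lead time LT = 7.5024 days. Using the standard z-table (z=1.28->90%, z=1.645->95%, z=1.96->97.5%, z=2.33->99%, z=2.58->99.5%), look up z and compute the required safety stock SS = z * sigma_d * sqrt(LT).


From the table, SL = 95% corresponds to z = 1.645
sqrt(LT) = sqrt(7.5024) = 2.7391
SS = 1.645 * 18.3223 * 2.7391 = 82.5555

82.5555 units


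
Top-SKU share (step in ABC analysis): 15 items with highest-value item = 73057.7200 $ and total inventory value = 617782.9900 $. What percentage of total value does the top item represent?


Top item = 73057.7200
Total = 617782.9900
Percentage = 73057.7200 / 617782.9900 * 100 = 11.8258

11.8258%


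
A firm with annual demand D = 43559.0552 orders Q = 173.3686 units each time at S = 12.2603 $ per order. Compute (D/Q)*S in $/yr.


Number of orders = D/Q = 251.2511
Cost = 251.2511 * 12.2603 = 3080.4141

3080.4141 $/yr


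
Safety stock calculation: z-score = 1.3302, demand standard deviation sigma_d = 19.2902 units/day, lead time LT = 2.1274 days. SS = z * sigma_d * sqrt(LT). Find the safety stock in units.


sqrt(LT) = sqrt(2.1274) = 1.4586
SS = 1.3302 * 19.2902 * 1.4586 = 37.4264

37.4264 units


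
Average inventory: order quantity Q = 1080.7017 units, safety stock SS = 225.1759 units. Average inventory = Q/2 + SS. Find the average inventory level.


Q/2 = 540.3509
Avg = 540.3509 + 225.1759 = 765.5267

765.5267 units


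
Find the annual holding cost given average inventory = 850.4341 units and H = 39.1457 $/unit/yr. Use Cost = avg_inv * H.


Cost = 850.4341 * 39.1457 = 33290.8381

33290.8381 $/yr


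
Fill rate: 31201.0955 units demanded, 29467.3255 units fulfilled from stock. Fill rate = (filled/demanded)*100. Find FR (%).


FR = 29467.3255 / 31201.0955 * 100 = 94.4432

94.4432%


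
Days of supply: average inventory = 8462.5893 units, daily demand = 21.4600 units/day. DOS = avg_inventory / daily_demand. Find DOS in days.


DOS = 8462.5893 / 21.4600 = 394.3425

394.3425 days


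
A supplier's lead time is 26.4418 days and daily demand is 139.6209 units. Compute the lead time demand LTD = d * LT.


LTD = 139.6209 * 26.4418 = 3691.8279

3691.8279 units


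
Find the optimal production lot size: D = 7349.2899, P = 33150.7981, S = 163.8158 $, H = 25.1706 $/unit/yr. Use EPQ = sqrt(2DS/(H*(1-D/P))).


1 - D/P = 1 - 0.2217 = 0.7783
H*(1-D/P) = 19.5905
2DS = 2407859.6088
EPQ = sqrt(122909.7935) = 350.5849

350.5849 units


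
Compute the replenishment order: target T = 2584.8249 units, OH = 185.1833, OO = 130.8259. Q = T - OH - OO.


Inventory position = OH + OO = 185.1833 + 130.8259 = 316.0092
Q = 2584.8249 - 316.0092 = 2268.8157

2268.8157 units


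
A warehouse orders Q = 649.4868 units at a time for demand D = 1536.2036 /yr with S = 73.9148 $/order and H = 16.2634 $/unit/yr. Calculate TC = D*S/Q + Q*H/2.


Ordering cost = D*S/Q = 174.8275
Holding cost = Q*H/2 = 5281.4318
TC = 174.8275 + 5281.4318 = 5456.2594

5456.2594 $/yr


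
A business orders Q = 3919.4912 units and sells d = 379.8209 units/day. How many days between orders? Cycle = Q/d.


Cycle = 3919.4912 / 379.8209 = 10.3193

10.3193 days


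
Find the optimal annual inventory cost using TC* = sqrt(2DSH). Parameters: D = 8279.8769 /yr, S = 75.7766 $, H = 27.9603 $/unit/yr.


2*D*S*H = 35085754.2934
TC* = sqrt(35085754.2934) = 5923.3229

5923.3229 $/yr


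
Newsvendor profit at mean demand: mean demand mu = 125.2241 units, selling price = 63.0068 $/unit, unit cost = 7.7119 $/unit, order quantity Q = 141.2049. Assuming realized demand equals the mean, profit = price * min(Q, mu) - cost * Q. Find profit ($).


Sales at mu = min(141.2049, 125.2241) = 125.2241
Revenue = 63.0068 * 125.2241 = 7889.9698
Total cost = 7.7119 * 141.2049 = 1088.9581
Profit = 7889.9698 - 1088.9581 = 6801.0118

6801.0118 $


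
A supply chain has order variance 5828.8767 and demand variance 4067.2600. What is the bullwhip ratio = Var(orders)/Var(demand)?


BW = 5828.8767 / 4067.2600 = 1.4331

1.4331


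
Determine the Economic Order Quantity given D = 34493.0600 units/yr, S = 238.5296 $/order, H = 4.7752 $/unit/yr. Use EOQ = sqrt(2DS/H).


2*D*S = 2 * 34493.0600 * 238.5296 = 16455231.6092
2*D*S/H = 3445977.4688
EOQ = sqrt(3445977.4688) = 1856.3344

1856.3344 units


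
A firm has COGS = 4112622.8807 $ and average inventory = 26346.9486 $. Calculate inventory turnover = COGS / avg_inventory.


Turnover = 4112622.8807 / 26346.9486 = 156.0948

156.0948


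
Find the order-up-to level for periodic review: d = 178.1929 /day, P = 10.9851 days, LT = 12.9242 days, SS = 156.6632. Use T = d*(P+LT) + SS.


P + LT = 23.9093
d*(P+LT) = 178.1929 * 23.9093 = 4260.4675
T = 4260.4675 + 156.6632 = 4417.1307

4417.1307 units


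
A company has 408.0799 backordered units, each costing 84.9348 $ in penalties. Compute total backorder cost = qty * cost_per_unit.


Total = 408.0799 * 84.9348 = 34660.1847

34660.1847 $


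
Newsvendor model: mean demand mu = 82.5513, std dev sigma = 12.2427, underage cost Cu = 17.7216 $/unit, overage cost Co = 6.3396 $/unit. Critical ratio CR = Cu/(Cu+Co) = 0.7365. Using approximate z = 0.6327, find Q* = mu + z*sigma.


CR = Cu/(Cu+Co) = 17.7216/(17.7216+6.3396) = 0.7365
z = 0.6327
Q* = 82.5513 + 0.6327 * 12.2427 = 90.2973

90.2973 units


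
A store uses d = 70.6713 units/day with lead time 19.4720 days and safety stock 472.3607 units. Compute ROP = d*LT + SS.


d*LT = 70.6713 * 19.4720 = 1376.1116
ROP = 1376.1116 + 472.3607 = 1848.4723

1848.4723 units


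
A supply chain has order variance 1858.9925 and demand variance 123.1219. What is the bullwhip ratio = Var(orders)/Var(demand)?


BW = 1858.9925 / 123.1219 = 15.0988

15.0988


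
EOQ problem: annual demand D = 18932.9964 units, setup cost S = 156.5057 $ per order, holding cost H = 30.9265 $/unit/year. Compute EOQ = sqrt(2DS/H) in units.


2*D*S = 2 * 18932.9964 * 156.5057 = 5926243.7094
2*D*S/H = 191623.4850
EOQ = sqrt(191623.4850) = 437.7482

437.7482 units


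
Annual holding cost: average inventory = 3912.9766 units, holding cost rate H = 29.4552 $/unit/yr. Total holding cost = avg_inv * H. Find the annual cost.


Cost = 3912.9766 * 29.4552 = 115257.5083

115257.5083 $/yr


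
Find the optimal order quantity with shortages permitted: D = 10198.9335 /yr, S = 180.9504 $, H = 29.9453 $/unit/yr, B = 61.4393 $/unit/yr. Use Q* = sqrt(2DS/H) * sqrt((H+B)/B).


sqrt(2DS/H) = 351.0814
sqrt((H+B)/B) = 1.2196
Q* = 351.0814 * 1.2196 = 428.1749

428.1749 units


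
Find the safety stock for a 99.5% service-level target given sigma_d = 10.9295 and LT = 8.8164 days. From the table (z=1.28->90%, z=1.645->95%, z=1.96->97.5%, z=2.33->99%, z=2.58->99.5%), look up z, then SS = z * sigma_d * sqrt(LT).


From the table, SL = 99.5% corresponds to z = 2.58
sqrt(LT) = sqrt(8.8164) = 2.9692
SS = 2.58 * 10.9295 * 2.9692 = 83.7270

83.7270 units


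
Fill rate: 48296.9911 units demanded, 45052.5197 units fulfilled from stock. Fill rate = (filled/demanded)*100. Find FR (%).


FR = 45052.5197 / 48296.9911 * 100 = 93.2822

93.2822%


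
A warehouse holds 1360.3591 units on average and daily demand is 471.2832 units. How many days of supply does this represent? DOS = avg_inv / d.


DOS = 1360.3591 / 471.2832 = 2.8865

2.8865 days


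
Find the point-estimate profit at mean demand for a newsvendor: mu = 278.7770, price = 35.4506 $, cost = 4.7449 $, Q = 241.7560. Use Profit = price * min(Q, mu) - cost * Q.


Sales at mu = min(241.7560, 278.7770) = 241.7560
Revenue = 35.4506 * 241.7560 = 8570.3953
Total cost = 4.7449 * 241.7560 = 1147.1080
Profit = 8570.3953 - 1147.1080 = 7423.2872

7423.2872 $


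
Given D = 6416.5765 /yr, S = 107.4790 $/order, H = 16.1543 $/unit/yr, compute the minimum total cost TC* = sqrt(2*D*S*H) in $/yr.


2*D*S*H = 22281536.3544
TC* = sqrt(22281536.3544) = 4720.3322

4720.3322 $/yr


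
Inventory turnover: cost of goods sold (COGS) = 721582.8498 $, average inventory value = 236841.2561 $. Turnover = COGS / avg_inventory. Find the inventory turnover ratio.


Turnover = 721582.8498 / 236841.2561 = 3.0467

3.0467


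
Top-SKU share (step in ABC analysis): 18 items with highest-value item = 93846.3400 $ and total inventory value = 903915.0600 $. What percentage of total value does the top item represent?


Top item = 93846.3400
Total = 903915.0600
Percentage = 93846.3400 / 903915.0600 * 100 = 10.3822

10.3822%


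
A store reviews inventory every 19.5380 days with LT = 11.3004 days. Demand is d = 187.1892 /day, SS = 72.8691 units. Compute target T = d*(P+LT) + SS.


P + LT = 30.8384
d*(P+LT) = 187.1892 * 30.8384 = 5772.6154
T = 5772.6154 + 72.8691 = 5845.4845

5845.4845 units


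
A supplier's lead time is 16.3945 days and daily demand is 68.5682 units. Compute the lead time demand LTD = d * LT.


LTD = 68.5682 * 16.3945 = 1124.1414

1124.1414 units


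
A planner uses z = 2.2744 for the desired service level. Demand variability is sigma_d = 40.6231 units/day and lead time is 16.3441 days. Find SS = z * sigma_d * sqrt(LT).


sqrt(LT) = sqrt(16.3441) = 4.0428
SS = 2.2744 * 40.6231 * 4.0428 = 373.5256

373.5256 units


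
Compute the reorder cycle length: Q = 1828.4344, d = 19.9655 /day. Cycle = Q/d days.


Cycle = 1828.4344 / 19.9655 = 91.5797

91.5797 days


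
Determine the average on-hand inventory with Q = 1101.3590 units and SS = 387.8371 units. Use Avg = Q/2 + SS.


Q/2 = 550.6795
Avg = 550.6795 + 387.8371 = 938.5166

938.5166 units


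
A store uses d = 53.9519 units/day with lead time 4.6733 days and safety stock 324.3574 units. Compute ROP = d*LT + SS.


d*LT = 53.9519 * 4.6733 = 252.1334
ROP = 252.1334 + 324.3574 = 576.4908

576.4908 units


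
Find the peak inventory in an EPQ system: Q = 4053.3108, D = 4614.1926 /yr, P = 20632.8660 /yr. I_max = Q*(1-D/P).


D/P = 0.2236
1 - D/P = 0.7764
I_max = 4053.3108 * 0.7764 = 3146.8562

3146.8562 units


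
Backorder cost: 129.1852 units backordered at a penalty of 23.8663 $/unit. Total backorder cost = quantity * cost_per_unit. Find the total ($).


Total = 129.1852 * 23.8663 = 3083.1727

3083.1727 $


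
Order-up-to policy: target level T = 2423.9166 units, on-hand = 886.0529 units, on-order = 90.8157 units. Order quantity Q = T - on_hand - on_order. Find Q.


Inventory position = OH + OO = 886.0529 + 90.8157 = 976.8686
Q = 2423.9166 - 976.8686 = 1447.0480

1447.0480 units


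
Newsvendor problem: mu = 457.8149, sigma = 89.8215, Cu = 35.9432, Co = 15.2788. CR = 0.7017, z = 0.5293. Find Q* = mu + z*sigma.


CR = Cu/(Cu+Co) = 35.9432/(35.9432+15.2788) = 0.7017
z = 0.5293
Q* = 457.8149 + 0.5293 * 89.8215 = 505.3574

505.3574 units


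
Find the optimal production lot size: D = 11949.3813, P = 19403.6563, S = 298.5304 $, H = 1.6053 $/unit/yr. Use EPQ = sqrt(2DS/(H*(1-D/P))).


1 - D/P = 1 - 0.6158 = 0.3842
H*(1-D/P) = 0.6167
2DS = 7134507.1585
EPQ = sqrt(11568736.6551) = 3401.2846

3401.2846 units


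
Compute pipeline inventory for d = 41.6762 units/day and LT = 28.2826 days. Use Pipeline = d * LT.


Pipeline = 41.6762 * 28.2826 = 1178.7113

1178.7113 units


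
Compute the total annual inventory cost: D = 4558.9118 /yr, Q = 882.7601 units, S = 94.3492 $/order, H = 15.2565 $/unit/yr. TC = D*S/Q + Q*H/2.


Ordering cost = D*S/Q = 487.2555
Holding cost = Q*H/2 = 6733.9147
TC = 487.2555 + 6733.9147 = 7221.1702

7221.1702 $/yr


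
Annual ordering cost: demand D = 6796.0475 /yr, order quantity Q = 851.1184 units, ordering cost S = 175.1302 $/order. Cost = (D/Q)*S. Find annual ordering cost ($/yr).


Number of orders = D/Q = 7.9848
Cost = 7.9848 * 175.1302 = 1398.3873

1398.3873 $/yr


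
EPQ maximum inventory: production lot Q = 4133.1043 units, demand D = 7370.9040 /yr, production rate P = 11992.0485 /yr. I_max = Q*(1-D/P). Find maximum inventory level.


D/P = 0.6146
1 - D/P = 0.3854
I_max = 4133.1043 * 0.3854 = 1592.6947

1592.6947 units


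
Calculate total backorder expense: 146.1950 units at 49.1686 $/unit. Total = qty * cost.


Total = 146.1950 * 49.1686 = 7188.2035

7188.2035 $


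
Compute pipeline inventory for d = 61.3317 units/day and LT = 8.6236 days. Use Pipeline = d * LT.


Pipeline = 61.3317 * 8.6236 = 528.9000

528.9000 units


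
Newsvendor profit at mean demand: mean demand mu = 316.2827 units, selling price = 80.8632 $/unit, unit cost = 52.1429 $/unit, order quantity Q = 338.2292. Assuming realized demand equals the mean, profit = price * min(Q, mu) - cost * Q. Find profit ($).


Sales at mu = min(338.2292, 316.2827) = 316.2827
Revenue = 80.8632 * 316.2827 = 25575.6312
Total cost = 52.1429 * 338.2292 = 17636.2514
Profit = 25575.6312 - 17636.2514 = 7939.3799

7939.3799 $


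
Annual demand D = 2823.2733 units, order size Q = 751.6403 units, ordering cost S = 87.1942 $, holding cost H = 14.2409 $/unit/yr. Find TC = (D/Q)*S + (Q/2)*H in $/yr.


Ordering cost = D*S/Q = 327.5144
Holding cost = Q*H/2 = 5352.0172
TC = 327.5144 + 5352.0172 = 5679.5316

5679.5316 $/yr


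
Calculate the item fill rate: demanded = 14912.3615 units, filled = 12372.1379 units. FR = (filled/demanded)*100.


FR = 12372.1379 / 14912.3615 * 100 = 82.9657

82.9657%


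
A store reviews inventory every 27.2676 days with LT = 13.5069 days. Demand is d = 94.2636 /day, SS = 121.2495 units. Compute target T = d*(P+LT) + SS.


P + LT = 40.7745
d*(P+LT) = 94.2636 * 40.7745 = 3843.5512
T = 3843.5512 + 121.2495 = 3964.8007

3964.8007 units


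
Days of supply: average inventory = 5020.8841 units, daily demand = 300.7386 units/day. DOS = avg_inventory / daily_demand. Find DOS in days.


DOS = 5020.8841 / 300.7386 = 16.6952

16.6952 days


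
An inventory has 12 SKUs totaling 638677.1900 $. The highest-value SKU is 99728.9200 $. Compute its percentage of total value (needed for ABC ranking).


Top item = 99728.9200
Total = 638677.1900
Percentage = 99728.9200 / 638677.1900 * 100 = 15.6149

15.6149%


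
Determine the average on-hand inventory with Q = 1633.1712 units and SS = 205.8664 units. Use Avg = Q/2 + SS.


Q/2 = 816.5856
Avg = 816.5856 + 205.8664 = 1022.4520

1022.4520 units


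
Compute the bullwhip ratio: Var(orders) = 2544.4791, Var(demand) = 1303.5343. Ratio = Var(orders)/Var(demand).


BW = 2544.4791 / 1303.5343 = 1.9520

1.9520


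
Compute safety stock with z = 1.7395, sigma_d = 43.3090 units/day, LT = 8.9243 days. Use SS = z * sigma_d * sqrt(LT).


sqrt(LT) = sqrt(8.9243) = 2.9874
SS = 1.7395 * 43.3090 * 2.9874 = 225.0555

225.0555 units


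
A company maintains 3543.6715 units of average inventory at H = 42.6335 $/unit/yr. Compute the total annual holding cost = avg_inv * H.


Cost = 3543.6715 * 42.6335 = 151079.1189

151079.1189 $/yr


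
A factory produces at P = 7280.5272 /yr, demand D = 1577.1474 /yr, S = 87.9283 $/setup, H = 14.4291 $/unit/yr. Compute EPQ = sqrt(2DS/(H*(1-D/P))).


1 - D/P = 1 - 0.2166 = 0.7834
H*(1-D/P) = 11.3034
2DS = 277351.7795
EPQ = sqrt(24537.0444) = 156.6430

156.6430 units


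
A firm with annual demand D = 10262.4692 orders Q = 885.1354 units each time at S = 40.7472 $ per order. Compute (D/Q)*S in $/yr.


Number of orders = D/Q = 11.5942
Cost = 11.5942 * 40.7472 = 472.4327

472.4327 $/yr


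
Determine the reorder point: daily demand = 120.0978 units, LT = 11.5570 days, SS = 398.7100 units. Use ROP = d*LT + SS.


d*LT = 120.0978 * 11.5570 = 1387.9703
ROP = 1387.9703 + 398.7100 = 1786.6803

1786.6803 units


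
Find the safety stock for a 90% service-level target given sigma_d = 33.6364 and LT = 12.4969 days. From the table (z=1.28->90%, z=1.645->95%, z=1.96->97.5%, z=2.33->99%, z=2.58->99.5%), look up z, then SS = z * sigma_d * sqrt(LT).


From the table, SL = 90% corresponds to z = 1.28
sqrt(LT) = sqrt(12.4969) = 3.5351
SS = 1.28 * 33.6364 * 3.5351 = 152.2021

152.2021 units


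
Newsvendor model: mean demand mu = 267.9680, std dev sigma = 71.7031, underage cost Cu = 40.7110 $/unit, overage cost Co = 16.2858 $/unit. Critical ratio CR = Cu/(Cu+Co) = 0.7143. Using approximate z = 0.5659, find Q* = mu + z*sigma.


CR = Cu/(Cu+Co) = 40.7110/(40.7110+16.2858) = 0.7143
z = 0.5659
Q* = 267.9680 + 0.5659 * 71.7031 = 308.5448

308.5448 units
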